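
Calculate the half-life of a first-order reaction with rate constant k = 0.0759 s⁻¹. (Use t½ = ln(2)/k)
9.13 s

t½ = ln(2)/k = 0.6931/0.0759 = 9.13 s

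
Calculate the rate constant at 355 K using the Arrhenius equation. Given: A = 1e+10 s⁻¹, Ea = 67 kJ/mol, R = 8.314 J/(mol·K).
1.38e+00 s⁻¹

k = A·exp(-Ea/(R·T)) = 1e+10·exp(-67000/(8.314·355)) = 1e+10·exp(-22.7006) = 1e+10·1.3844e-10 = 1.38e+00 s⁻¹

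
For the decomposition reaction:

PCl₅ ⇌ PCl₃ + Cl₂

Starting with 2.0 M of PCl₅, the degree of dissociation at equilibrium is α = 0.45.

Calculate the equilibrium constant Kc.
K_c = 0.7364

x = α·[A]₀ = 0.45 × 2.0 = 0.9 M dissociated.
At eq: [PCl₅] = 2.0 − 0.9 = 1.1 M; [PCl₃] = [Cl₂] = x = 0.9 M.
Kc = [PCl₃][Cl₂]/[PCl₅] = (0.9)²/1.1 = 0.7364.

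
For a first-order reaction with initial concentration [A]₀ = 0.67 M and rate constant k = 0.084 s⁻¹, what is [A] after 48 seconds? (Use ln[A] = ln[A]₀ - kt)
0.0119 M

ln[A] = ln[A]₀ - k·t = ln(0.67) - (0.084)·(48) = -0.4005 - 4.0320 = -4.4325
[A] = e^(-4.4325) = 0.0119 M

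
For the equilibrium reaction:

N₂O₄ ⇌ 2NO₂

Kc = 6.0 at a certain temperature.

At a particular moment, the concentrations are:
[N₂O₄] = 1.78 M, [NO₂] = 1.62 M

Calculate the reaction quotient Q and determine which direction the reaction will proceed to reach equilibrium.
Q = 1.474, Q < K, reaction proceeds forward (toward products)

Q = ([NO₂]^2) / ([N₂O₄])
  = ((1.62)^2) / ((1.78)) = 2.6244/1.78 = 1.474
Since Q = 1.474 < Kc = 6.0, the reaction proceeds forward (toward products) to reach equilibrium.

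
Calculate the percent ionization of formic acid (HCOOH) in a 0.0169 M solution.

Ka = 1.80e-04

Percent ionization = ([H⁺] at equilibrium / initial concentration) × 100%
Percent ionization = 9.8%

Let x = [H⁺]. Ka = x²/(C - x) ⇒ x² + (1.80e-04)x - (1.80e-04)(0.0169) = 0. x = 1.6565e-03. Percent = (1.6565e-03/0.0169) × 100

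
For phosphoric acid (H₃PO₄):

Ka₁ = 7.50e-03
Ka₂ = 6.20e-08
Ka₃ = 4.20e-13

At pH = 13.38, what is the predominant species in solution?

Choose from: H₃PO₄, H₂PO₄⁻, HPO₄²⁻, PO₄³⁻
PO₄³⁻

pKa1 = 2.12, pKa2 = 7.21, pKa3 = 12.38. Each pKa is the crossover between adjacent species; pH = 13.38 lies in the region where PO₄³⁻ predominates.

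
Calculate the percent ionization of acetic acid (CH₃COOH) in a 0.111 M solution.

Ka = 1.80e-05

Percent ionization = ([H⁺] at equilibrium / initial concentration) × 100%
Percent ionization = 1.27%

Let x = [H⁺]. Ka = x²/(C - x) ⇒ x² + (1.80e-05)x - (1.80e-05)(0.111) = 0. x = 1.4045e-03. Percent = (1.4045e-03/0.111) × 100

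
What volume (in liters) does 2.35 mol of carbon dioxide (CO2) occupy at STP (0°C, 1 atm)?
At STP, 1 mol of gas occupies 22.4 L
Volume = 2.35 mol × 22.4 L/mol = 52.64 L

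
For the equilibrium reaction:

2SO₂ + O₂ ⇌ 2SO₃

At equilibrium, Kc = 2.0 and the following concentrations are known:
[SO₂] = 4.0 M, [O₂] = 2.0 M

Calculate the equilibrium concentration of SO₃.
[SO₃] = 8.0000 M

Kc = ([SO₃]^2) / ([SO₂]^2 × [O₂]) = 2.0
[SO₃]^2 = Kc · (reactant terms)/(other product terms) = 2.0 · 32 / 1 = 64
[SO₃] = (64)^(1/2) = 8.0000 M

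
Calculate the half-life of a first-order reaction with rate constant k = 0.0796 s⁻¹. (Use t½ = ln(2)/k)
8.71 s

t½ = ln(2)/k = 0.6931/0.0796 = 8.71 s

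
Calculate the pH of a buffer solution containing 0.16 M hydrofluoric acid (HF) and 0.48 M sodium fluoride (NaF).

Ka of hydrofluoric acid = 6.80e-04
pH = 3.64

pKa = -log(6.80e-04) = 3.17. pH = pKa + log([A⁻]/[HA]) = 3.17 + log(0.48/0.16)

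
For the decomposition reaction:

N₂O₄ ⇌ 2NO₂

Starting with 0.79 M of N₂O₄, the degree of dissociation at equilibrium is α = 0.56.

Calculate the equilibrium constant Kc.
K_c = 2.2522

x = α·[A]₀ = 0.56 × 0.79 = 0.4424 M dissociated.
At eq: [N₂O₄] = 0.79 − 0.4424 = 0.3476 M; [NO₂] = 2x = 0.8848 M.
Kc = [NO₂]²/[N₂O₄] = (0.8848)²/0.3476 = 2.252.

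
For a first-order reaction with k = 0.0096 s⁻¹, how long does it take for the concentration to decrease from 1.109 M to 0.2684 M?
147.78 s

From ln[A] = ln[A]₀ - k·t: t = ln([A]₀/[A])/k = ln(1.109/0.2684)/0.0096 = ln(4.1319)/0.0096 = 1.4187/0.0096 = 147.78 s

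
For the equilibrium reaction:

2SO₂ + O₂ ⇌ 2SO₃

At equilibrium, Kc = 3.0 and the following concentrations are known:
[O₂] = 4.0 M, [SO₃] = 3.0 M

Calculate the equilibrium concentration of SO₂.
[SO₂] = 0.8660 M

Kc = ([SO₃]^2) / ([SO₂]^2 × [O₂]) = 3.0
[SO₂]^2 = (product terms)/(Kc · other reactant terms) = 9 / (3.0 · 4) = 0.75
[SO₂] = (0.75)^(1/2) = 0.8660 M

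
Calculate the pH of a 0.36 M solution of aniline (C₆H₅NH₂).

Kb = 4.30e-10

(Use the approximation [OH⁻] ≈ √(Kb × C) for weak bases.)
pH = 9.09

[OH⁻] = √(Kb × C) = √(4.30e-10 × 0.36) = 1.2442e-05. pOH = 4.91, pH = 14 - pOH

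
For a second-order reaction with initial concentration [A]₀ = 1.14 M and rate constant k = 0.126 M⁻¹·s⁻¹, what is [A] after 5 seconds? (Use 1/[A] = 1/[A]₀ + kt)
0.6635 M

1/[A] = 1/[A]₀ + k·t = 1/1.14 + (0.126)·(5) = 0.8772 + 0.6300 = 1.5072
[A] = 1/1.5072 = 0.6635 M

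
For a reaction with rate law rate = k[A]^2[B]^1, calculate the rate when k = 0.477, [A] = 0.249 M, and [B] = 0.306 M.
0.00905 M/s

rate = k·[A]^2·[B]^1 = 0.477·(0.249)^2·(0.306)^1 = 0.477·0.062001·0.306 = 0.00905 M/s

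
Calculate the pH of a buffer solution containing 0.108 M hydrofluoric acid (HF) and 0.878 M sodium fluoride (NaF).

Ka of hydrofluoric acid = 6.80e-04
pH = 4.08

pKa = -log(6.80e-04) = 3.17. pH = pKa + log([A⁻]/[HA]) = 3.17 + log(0.878/0.108)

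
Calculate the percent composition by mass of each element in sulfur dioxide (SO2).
S: 50.05%, O: 49.95%

Molar mass of SO2 = 64.07 g/mol
% S = (1 × 32.07) / 64.07 × 100% = 32.07 / 64.07 × 100% = 50.05%
% O = (2 × 16.0) / 64.07 × 100% = 32 / 64.07 × 100% = 49.95%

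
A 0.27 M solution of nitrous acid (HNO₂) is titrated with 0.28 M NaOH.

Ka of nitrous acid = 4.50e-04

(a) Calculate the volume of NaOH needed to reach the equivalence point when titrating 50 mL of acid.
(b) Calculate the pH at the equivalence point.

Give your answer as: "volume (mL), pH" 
V = 48.2 mL, pH = 8.24

(a) At equivalence: moles acid = moles base.
moles acid = 0.27 × 0.05 = 0.0135 mol; V_NaOH = 0.0135/0.28 = 0.04821 L = 48.2 mL.
(b) At equivalence, all acid → conjugate base A⁻ at [A⁻] = 0.0135/0.09821 = 0.1375 M.
Kb = Kw/Ka = 1.0e-14/4.50e-04 = 2.222e-11; [OH⁻] = √(Kb·[A⁻]) = 1.748e-06; pOH = 5.76; pH = 14 − pOH = 8.24.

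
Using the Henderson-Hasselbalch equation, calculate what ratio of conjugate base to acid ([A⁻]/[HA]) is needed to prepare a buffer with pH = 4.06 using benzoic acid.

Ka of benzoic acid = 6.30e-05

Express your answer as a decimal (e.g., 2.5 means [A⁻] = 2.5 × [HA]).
[A⁻]/[HA] = 0.723

pKa = −log(6.30e-05) = 4.2007. pH = pKa + log([A⁻]/[HA]). 4.06 = 4.2007 + log(ratio). log(ratio) = 4.06 − 4.2007 = -0.1407. ratio = 10^(-0.1407) = 0.723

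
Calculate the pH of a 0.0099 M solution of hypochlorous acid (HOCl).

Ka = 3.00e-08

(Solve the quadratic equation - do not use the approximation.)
pH = 4.76

x² + Ka×x - Ka×C = 0. Using quadratic formula: [H⁺] = 1.7219e-05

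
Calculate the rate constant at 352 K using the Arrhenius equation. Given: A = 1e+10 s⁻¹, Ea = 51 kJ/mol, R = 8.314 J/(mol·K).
2.70e+02 s⁻¹

k = A·exp(-Ea/(R·T)) = 1e+10·exp(-51000/(8.314·352)) = 1e+10·exp(-17.4268) = 1e+10·2.7017e-08 = 2.70e+02 s⁻¹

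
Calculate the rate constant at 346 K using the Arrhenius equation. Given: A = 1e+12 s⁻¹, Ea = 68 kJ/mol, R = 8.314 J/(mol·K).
5.42e+01 s⁻¹

k = A·exp(-Ea/(R·T)) = 1e+12·exp(-68000/(8.314·346)) = 1e+12·exp(-23.6387) = 1e+12·5.4183e-11 = 5.42e+01 s⁻¹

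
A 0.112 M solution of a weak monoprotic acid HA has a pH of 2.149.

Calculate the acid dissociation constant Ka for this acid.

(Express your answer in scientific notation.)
K_a = 4.80e-04

[H⁺] = 10^(−pH) = 10^(−2.149) = 7.096e-03 M. For HA ⇌ H⁺ + A⁻, Ka = x²/(C − x) = (7.096e-03)²/(0.112 − 7.096e-03) = 4.80e-04.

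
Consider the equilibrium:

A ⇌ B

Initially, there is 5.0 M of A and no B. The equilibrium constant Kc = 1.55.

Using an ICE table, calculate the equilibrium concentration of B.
[B] = 3.039 M

ICE: [A] = 5.0 − x, [B] = x.
Kc = x/(5.0 − x) = 1.55 ⇒ x = 1.55·5.0/(1 + 1.55) = 7.75/2.55 = 3.039.
[B] = x = 3.039 M.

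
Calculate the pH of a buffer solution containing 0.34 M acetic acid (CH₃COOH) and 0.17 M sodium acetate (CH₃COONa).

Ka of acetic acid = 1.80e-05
pH = 4.44

pKa = -log(1.80e-05) = 4.74. pH = pKa + log([A⁻]/[HA]) = 4.74 + log(0.17/0.34)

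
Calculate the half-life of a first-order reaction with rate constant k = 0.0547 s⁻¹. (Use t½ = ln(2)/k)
12.67 s

t½ = ln(2)/k = 0.6931/0.0547 = 12.67 s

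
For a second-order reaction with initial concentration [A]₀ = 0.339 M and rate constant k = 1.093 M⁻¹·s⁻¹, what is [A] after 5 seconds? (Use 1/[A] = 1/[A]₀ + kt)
0.1188 M

1/[A] = 1/[A]₀ + k·t = 1/0.339 + (1.093)·(5) = 2.9499 + 5.4650 = 8.4149
[A] = 1/8.4149 = 0.1188 M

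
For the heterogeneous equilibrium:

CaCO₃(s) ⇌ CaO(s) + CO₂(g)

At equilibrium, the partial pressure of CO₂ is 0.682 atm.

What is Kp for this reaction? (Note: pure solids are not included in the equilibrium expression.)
K_p = 0.682

Solids (CaCO₃, CaO) have activity 1 and are excluded.
Kp = P(CO₂) = 0.682.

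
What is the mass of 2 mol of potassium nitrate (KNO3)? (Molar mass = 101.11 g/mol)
Mass = 2 mol × 101.11 g/mol = 202.2 g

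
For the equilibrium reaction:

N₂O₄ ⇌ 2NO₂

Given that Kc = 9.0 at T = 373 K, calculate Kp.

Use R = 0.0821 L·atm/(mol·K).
K_p = 275.6097

Δn = (moles gaseous products) − (moles gaseous reactants) = 1
T = 373 K; RT = 0.0821 × 373 = 30.6233
Kp = Kc·(RT)^Δn = 9.0 × (30.6233)^1 = 9.0 × 30.6233 = 275.6097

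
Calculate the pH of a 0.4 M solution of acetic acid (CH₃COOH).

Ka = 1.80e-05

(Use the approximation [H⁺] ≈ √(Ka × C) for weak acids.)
pH = 2.57

[H⁺] = √(Ka × C) = √(1.80e-05 × 0.4) = 2.6833e-03. pH = -log(2.6833e-03)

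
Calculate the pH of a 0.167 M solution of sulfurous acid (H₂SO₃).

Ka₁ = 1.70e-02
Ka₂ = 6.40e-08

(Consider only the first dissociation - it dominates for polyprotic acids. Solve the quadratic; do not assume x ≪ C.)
pH = 1.34

x² + Ka₁·x − Ka₁·C = 0 with Ka₁ = 1.70e-02, C = 0.167.
x = (−Ka₁ + √(Ka₁² + 4·Ka₁·C))/2 = 4.5456e-02 M, so pH = 1.34.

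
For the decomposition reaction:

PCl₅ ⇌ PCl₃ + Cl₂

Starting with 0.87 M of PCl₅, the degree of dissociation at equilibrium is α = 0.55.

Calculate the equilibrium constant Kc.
K_c = 0.5848

x = α·[A]₀ = 0.55 × 0.87 = 0.4785 M dissociated.
At eq: [PCl₅] = 0.87 − 0.4785 = 0.3915 M; [PCl₃] = [Cl₂] = x = 0.4785 M.
Kc = [PCl₃][Cl₂]/[PCl₅] = (0.4785)²/0.3915 = 0.5848.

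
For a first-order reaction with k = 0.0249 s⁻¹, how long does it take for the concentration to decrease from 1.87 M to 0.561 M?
48.35 s

From ln[A] = ln[A]₀ - k·t: t = ln([A]₀/[A])/k = ln(1.87/0.561)/0.0249 = ln(3.3333)/0.0249 = 1.2040/0.0249 = 48.35 s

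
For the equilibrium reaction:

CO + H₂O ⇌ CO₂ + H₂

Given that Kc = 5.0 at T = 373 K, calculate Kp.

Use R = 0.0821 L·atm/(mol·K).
K_p = 5.0000

Δn = (moles gaseous products) − (moles gaseous reactants) = 0
T = 373 K; RT = 0.0821 × 373 = 30.6233
Kp = Kc·(RT)^Δn = 5.0 × (30.6233)^0 = 5.0 × 1 = 5.0000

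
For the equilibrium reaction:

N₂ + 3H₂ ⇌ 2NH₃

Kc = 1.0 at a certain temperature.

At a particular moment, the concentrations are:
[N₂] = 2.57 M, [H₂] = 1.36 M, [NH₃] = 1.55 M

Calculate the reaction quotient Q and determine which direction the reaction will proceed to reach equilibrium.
Q = 0.372, Q < K, reaction proceeds forward (toward products)

Q = ([NH₃]^2) / ([N₂] × [H₂]^3)
  = ((1.55)^2) / ((2.57)·(1.36)^3) = 2.4025/6.4647 = 0.3716
Since Q = 0.3716 < Kc = 1.0, the reaction proceeds forward (toward products) to reach equilibrium.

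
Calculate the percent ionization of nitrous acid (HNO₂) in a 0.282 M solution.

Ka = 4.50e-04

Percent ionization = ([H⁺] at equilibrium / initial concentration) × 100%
Percent ionization = 3.92%

Let x = [H⁺]. Ka = x²/(C - x) ⇒ x² + (4.50e-04)x - (4.50e-04)(0.282) = 0. x = 1.1042e-02. Percent = (1.1042e-02/0.282) × 100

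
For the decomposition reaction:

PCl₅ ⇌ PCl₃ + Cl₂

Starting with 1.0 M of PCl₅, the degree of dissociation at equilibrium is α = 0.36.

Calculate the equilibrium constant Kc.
K_c = 0.2025

x = α·[A]₀ = 0.36 × 1.0 = 0.36 M dissociated.
At eq: [PCl₅] = 1.0 − 0.36 = 0.64 M; [PCl₃] = [Cl₂] = x = 0.36 M.
Kc = [PCl₃][Cl₂]/[PCl₅] = (0.36)²/0.64 = 0.2025.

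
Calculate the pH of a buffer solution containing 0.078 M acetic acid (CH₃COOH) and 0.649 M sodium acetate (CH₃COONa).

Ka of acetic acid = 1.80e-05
pH = 5.66

pKa = -log(1.80e-05) = 4.74. pH = pKa + log([A⁻]/[HA]) = 4.74 + log(0.649/0.078)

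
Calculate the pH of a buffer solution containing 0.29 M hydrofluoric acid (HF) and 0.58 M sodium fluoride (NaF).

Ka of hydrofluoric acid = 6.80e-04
pH = 3.47

pKa = -log(6.80e-04) = 3.17. pH = pKa + log([A⁻]/[HA]) = 3.17 + log(0.58/0.29)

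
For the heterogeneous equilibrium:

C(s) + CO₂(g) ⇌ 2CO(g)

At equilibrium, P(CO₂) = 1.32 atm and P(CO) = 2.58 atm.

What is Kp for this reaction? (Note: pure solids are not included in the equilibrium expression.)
K_p = 5.043

Solid C is excluded.
Kp = P(CO)²/P(CO₂) = (2.58)²/1.32 = 6.656/1.32 = 5.043.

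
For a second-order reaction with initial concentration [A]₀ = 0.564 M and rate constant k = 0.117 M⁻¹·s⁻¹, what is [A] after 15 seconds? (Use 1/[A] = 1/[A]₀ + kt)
0.2834 M

1/[A] = 1/[A]₀ + k·t = 1/0.564 + (0.117)·(15) = 1.7730 + 1.7550 = 3.5280
[A] = 1/3.5280 = 0.2834 M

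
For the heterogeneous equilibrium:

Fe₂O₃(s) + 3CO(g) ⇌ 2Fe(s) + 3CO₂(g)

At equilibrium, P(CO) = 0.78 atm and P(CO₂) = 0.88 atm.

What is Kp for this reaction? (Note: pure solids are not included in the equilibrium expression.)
K_p = 1.436

Solids (Fe₂O₃, Fe) are excluded.
Kp = P(CO₂)³/P(CO)³ = (0.88)³/(0.78)³ = 0.6815/0.4746 = 1.436.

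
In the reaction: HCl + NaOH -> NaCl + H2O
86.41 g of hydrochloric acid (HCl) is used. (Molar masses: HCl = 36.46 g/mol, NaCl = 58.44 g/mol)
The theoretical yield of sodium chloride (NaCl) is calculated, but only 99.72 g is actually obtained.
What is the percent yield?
Moles of HCl = 86.41 g ÷ 36.46 g/mol = 2.36999 mol
Mole ratio: 1 mol NaCl / 1 mol HCl
Moles of NaCl = 2.36999 × (1/1) = 2.36999 mol
Theoretical yield = 2.36999 mol × 58.44 g/mol = 138.5 g
Actual yield = 99.72 g
Percent yield = (99.72 / 138.5) × 100% = 72.0%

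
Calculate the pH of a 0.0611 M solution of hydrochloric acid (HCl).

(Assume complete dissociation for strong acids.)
pH = 1.21

[H⁺] = 0.0611 M for strong acid. pH = -log[H⁺] = -log(0.0611)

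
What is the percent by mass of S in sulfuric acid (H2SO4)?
Mass of S in formula = 32.07 × 1 = 32.07 g/mol
Molar mass = 98.09 g/mol
% S = (32.07/98.09) × 100% = 32.69%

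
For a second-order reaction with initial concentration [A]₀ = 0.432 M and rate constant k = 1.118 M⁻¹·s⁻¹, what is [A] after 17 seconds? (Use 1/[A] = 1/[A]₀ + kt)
0.0469 M

1/[A] = 1/[A]₀ + k·t = 1/0.432 + (1.118)·(17) = 2.3148 + 19.0060 = 21.3208
[A] = 1/21.3208 = 0.0469 M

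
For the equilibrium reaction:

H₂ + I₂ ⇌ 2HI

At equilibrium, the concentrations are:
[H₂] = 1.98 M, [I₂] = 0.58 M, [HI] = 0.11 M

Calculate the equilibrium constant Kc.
K_c = 0.0105

Kc = ([HI]^2) / ([H₂] × [I₂])
   = ((0.11)^2) / ((1.98)·(0.58))
   = 0.0121 / 1.1484 = 0.0105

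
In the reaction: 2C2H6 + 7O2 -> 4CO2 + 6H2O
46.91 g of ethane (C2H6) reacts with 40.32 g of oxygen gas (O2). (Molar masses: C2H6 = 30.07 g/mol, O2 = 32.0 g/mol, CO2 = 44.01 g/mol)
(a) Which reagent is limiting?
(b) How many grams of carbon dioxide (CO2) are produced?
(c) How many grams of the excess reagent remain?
(a) O2, (b) 31.69 g, (c) 36.08 g

Moles of C2H6 = 46.91 g ÷ 30.07 g/mol = 1.56003 mol
Moles of O2 = 40.32 g ÷ 32.0 g/mol = 1.26 mol
Moles ÷ coefficient: C2H6: 1.56003/2 = 0.78, O2: 1.26/7 = 0.18
(a) O2 has the smaller value, so O2 is the limiting reagent.
(b) Moles of CO2 = 1.26 mol O2 × (4/7) = 0.72 mol; mass = 0.72 mol × 44.01 g/mol = 31.69 g
(c) C2H6 consumed = 1.26 × (2/7) = 0.36 mol; remaining = 1.56003 − 0.36 = 1.20003 mol; mass = 1.20003 mol × 30.07 g/mol = 36.08 g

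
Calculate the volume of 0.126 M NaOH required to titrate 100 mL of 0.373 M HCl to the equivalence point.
V_{base} = 296.0 mL

At equivalence: moles acid = moles base.
moles HCl = 0.373 M × 0.1 L = 0.0373 mol
V_NaOH = 0.0373 mol ÷ 0.126 M = 0.296 L = 296.0 mL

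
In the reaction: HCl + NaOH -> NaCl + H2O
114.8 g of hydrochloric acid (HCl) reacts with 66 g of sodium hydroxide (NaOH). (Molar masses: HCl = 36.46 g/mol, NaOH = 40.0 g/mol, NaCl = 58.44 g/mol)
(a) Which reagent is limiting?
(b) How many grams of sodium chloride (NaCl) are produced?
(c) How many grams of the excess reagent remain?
(a) NaOH, (b) 96.43 g, (c) 54.64 g

Moles of HCl = 114.8 g ÷ 36.46 g/mol = 3.14866 mol
Moles of NaOH = 66 g ÷ 40.0 g/mol = 1.65 mol
Moles ÷ coefficient: HCl: 3.14866/1 = 3.149, NaOH: 1.65/1 = 1.65
(a) NaOH has the smaller value, so NaOH is the limiting reagent.
(b) Moles of NaCl = 1.65 mol NaOH × (1/1) = 1.65 mol; mass = 1.65 mol × 58.44 g/mol = 96.43 g
(c) HCl consumed = 1.65 × (1/1) = 1.65 mol; remaining = 3.14866 − 1.65 = 1.49866 mol; mass = 1.49866 mol × 36.46 g/mol = 54.64 g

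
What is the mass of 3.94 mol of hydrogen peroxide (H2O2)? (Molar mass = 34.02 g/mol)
Mass = 3.94 mol × 34.02 g/mol = 134 g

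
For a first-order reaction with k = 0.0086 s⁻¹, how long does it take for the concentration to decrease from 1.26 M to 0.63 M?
80.60 s

From ln[A] = ln[A]₀ - k·t: t = ln([A]₀/[A])/k = ln(1.26/0.63)/0.0086 = ln(2.0000)/0.0086 = 0.6931/0.0086 = 80.60 s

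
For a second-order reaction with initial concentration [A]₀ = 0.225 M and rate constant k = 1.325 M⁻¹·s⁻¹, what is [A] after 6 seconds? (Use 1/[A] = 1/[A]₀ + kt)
0.0807 M

1/[A] = 1/[A]₀ + k·t = 1/0.225 + (1.325)·(6) = 4.4444 + 7.9500 = 12.3944
[A] = 1/12.3944 = 0.0807 M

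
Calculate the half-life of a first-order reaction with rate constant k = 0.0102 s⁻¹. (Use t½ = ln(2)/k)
67.96 s

t½ = ln(2)/k = 0.6931/0.0102 = 67.96 s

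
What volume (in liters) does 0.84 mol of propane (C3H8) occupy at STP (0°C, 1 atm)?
At STP, 1 mol of gas occupies 22.4 L
Volume = 0.84 mol × 22.4 L/mol = 18.82 L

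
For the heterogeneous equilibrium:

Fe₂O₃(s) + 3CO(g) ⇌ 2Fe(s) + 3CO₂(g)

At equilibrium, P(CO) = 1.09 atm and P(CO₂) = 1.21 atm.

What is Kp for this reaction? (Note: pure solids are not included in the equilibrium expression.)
K_p = 1.368

Solids (Fe₂O₃, Fe) are excluded.
Kp = P(CO₂)³/P(CO)³ = (1.21)³/(1.09)³ = 1.772/1.295 = 1.368.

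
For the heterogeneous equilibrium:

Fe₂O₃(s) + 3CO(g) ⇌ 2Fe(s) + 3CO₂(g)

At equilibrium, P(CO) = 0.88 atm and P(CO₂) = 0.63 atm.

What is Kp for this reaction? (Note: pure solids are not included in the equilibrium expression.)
K_p = 0.367

Solids (Fe₂O₃, Fe) are excluded.
Kp = P(CO₂)³/P(CO)³ = (0.63)³/(0.88)³ = 0.25/0.6815 = 0.367.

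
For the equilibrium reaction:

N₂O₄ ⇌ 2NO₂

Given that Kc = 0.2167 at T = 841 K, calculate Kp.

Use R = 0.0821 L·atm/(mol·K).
K_p = 14.9623

Δn = (moles gaseous products) − (moles gaseous reactants) = 1
T = 841 K; RT = 0.0821 × 841 = 69.0461
Kp = Kc·(RT)^Δn = 0.2167 × (69.0461)^1 = 0.2167 × 69.0461 = 14.9623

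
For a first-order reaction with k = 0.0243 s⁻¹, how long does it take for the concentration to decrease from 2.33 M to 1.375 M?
21.70 s

From ln[A] = ln[A]₀ - k·t: t = ln([A]₀/[A])/k = ln(2.33/1.375)/0.0243 = ln(1.6945)/0.0243 = 0.5274/0.0243 = 21.70 s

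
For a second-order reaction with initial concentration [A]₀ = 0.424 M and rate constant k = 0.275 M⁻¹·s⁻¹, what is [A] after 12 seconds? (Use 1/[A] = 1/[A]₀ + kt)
0.1767 M

1/[A] = 1/[A]₀ + k·t = 1/0.424 + (0.275)·(12) = 2.3585 + 3.3000 = 5.6585
[A] = 1/5.6585 = 0.1767 M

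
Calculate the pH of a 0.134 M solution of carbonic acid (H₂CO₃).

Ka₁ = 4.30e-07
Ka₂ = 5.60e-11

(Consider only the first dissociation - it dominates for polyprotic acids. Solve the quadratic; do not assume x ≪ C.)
pH = 3.62

x² + Ka₁·x − Ka₁·C = 0 with Ka₁ = 4.30e-07, C = 0.134.
x = (−Ka₁ + √(Ka₁² + 4·Ka₁·C))/2 = 2.3983e-04 M, so pH = 3.62.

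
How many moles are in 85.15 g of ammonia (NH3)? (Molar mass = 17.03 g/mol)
Moles = 85.15 g ÷ 17.03 g/mol = 5 mol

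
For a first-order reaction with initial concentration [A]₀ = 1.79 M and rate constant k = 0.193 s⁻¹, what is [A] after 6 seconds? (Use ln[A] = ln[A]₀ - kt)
0.5623 M

ln[A] = ln[A]₀ - k·t = ln(1.79) - (0.193)·(6) = 0.5822 - 1.1580 = -0.5758
[A] = e^(-0.5758) = 0.5623 M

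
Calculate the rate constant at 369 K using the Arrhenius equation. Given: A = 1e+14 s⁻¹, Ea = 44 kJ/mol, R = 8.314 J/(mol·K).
5.91e+07 s⁻¹

k = A·exp(-Ea/(R·T)) = 1e+14·exp(-44000/(8.314·369)) = 1e+14·exp(-14.3422) = 1e+14·5.9055e-07 = 5.91e+07 s⁻¹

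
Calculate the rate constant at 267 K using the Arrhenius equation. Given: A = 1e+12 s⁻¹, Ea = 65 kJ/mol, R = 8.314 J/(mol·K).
1.92e-01 s⁻¹

k = A·exp(-Ea/(R·T)) = 1e+12·exp(-65000/(8.314·267)) = 1e+12·exp(-29.2814) = 1e+12·1.9197e-13 = 1.92e-01 s⁻¹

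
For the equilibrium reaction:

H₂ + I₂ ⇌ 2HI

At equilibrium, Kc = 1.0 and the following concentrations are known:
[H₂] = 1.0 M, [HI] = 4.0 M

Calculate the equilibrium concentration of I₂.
[I₂] = 16.0000 M

Kc = ([HI]^2) / ([H₂] × [I₂]) = 1.0
[I₂]^1 = (product terms)/(Kc · other reactant terms) = 16 / (1.0 · 1) = 16
[I₂] = 16.0000 M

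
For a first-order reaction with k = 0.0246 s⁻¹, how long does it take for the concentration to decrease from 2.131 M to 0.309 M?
78.50 s

From ln[A] = ln[A]₀ - k·t: t = ln([A]₀/[A])/k = ln(2.131/0.309)/0.0246 = ln(6.8964)/0.0246 = 1.9310/0.0246 = 78.50 s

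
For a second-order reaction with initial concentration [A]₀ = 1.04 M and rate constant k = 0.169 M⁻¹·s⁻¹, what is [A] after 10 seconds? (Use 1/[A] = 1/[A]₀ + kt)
0.3771 M

1/[A] = 1/[A]₀ + k·t = 1/1.04 + (0.169)·(10) = 0.9615 + 1.6900 = 2.6515
[A] = 1/2.6515 = 0.3771 M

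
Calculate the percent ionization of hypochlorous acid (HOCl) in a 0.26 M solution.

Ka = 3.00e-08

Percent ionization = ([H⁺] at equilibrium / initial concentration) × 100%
Percent ionization = 0.034%

Let x = [H⁺]. Ka = x²/(C - x) ⇒ x² + (3.00e-08)x - (3.00e-08)(0.26) = 0. x = 8.8303e-05. Percent = (8.8303e-05/0.26) × 100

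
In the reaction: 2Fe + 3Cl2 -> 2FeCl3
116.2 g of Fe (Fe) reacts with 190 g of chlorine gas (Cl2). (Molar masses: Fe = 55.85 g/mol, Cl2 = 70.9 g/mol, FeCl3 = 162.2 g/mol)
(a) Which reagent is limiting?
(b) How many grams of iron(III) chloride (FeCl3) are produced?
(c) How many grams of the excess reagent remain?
(a) Cl2, (b) 289.8 g, (c) 16.42 g

Moles of Fe = 116.2 g ÷ 55.85 g/mol = 2.08057 mol
Moles of Cl2 = 190 g ÷ 70.9 g/mol = 2.67983 mol
Moles ÷ coefficient: Fe: 2.08057/2 = 1.04, Cl2: 2.67983/3 = 0.8933
(a) Cl2 has the smaller value, so Cl2 is the limiting reagent.
(b) Moles of FeCl3 = 2.67983 mol Cl2 × (2/3) = 1.78655 mol; mass = 1.78655 mol × 162.2 g/mol = 289.8 g
(c) Fe consumed = 2.67983 × (2/3) = 1.78655 mol; remaining = 2.08057 − 1.78655 = 0.294019 mol; mass = 0.294019 mol × 55.85 g/mol = 16.42 g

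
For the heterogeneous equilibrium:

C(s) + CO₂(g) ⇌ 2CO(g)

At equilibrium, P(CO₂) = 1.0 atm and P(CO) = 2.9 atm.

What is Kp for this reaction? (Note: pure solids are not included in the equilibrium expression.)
K_p = 8.410

Solid C is excluded.
Kp = P(CO)²/P(CO₂) = (2.9)²/1.0 = 8.41/1.0 = 8.410.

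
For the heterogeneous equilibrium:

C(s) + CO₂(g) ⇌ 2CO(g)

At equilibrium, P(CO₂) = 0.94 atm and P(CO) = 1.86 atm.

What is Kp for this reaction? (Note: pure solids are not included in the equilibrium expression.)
K_p = 3.680

Solid C is excluded.
Kp = P(CO)²/P(CO₂) = (1.86)²/0.94 = 3.46/0.94 = 3.680.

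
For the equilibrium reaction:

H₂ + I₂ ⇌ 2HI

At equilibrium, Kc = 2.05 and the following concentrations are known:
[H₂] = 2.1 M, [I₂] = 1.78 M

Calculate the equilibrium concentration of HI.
[HI] = 2.7682 M

Kc = ([HI]^2) / ([H₂] × [I₂]) = 2.05
[HI]^2 = Kc · (reactant terms)/(other product terms) = 2.05 · 3.738 / 1 = 7.6629
[HI] = (7.6629)^(1/2) = 2.7682 M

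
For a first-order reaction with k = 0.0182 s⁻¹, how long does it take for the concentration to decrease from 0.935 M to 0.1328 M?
107.24 s

From ln[A] = ln[A]₀ - k·t: t = ln([A]₀/[A])/k = ln(0.935/0.1328)/0.0182 = ln(7.0407)/0.0182 = 1.9517/0.0182 = 107.24 s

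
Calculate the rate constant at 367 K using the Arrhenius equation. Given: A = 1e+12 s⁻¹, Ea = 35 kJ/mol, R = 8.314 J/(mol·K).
1.04e+07 s⁻¹

k = A·exp(-Ea/(R·T)) = 1e+12·exp(-35000/(8.314·367)) = 1e+12·exp(-11.4708) = 1e+12·1.0431e-05 = 1.04e+07 s⁻¹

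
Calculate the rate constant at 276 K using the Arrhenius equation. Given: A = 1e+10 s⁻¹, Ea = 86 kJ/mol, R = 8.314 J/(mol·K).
5.29e-07 s⁻¹

k = A·exp(-Ea/(R·T)) = 1e+10·exp(-86000/(8.314·276)) = 1e+10·exp(-37.4783) = 1e+10·5.2893e-17 = 5.29e-07 s⁻¹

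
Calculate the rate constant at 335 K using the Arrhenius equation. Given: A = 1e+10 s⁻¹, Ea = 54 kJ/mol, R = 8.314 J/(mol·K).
3.80e+01 s⁻¹

k = A·exp(-Ea/(R·T)) = 1e+10·exp(-54000/(8.314·335)) = 1e+10·exp(-19.3883) = 1e+10·3.8000e-09 = 3.80e+01 s⁻¹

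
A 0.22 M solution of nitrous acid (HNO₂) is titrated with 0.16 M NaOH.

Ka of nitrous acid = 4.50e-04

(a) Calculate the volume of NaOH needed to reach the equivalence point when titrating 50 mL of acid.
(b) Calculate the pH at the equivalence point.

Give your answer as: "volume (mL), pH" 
V = 68.7 mL, pH = 8.16

(a) At equivalence: moles acid = moles base.
moles acid = 0.22 × 0.05 = 0.011 mol; V_NaOH = 0.011/0.16 = 0.06875 L = 68.7 mL.
(b) At equivalence, all acid → conjugate base A⁻ at [A⁻] = 0.011/0.1187 = 0.09263 M.
Kb = Kw/Ka = 1.0e-14/4.50e-04 = 2.222e-11; [OH⁻] = √(Kb·[A⁻]) = 1.435e-06; pOH = 5.84; pH = 14 − pOH = 8.16.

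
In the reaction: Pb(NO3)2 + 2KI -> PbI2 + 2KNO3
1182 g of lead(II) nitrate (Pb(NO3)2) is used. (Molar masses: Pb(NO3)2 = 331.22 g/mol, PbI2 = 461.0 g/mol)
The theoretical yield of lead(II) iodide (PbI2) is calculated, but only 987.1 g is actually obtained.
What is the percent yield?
Moles of Pb(NO3)2 = 1182 g ÷ 331.22 g/mol = 3.56863 mol
Mole ratio: 1 mol PbI2 / 1 mol Pb(NO3)2
Moles of PbI2 = 3.56863 × (1/1) = 3.56863 mol
Theoretical yield = 3.56863 mol × 461.0 g/mol = 1645.1 g
Actual yield = 987.1 g
Percent yield = (987.1 / 1645.1) × 100% = 60.0%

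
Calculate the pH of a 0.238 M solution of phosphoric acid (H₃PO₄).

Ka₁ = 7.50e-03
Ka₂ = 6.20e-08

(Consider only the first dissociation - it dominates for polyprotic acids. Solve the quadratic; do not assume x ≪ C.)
pH = 1.41

x² + Ka₁·x − Ka₁·C = 0 with Ka₁ = 7.50e-03, C = 0.238.
x = (−Ka₁ + √(Ka₁² + 4·Ka₁·C))/2 = 3.8665e-02 M, so pH = 1.41.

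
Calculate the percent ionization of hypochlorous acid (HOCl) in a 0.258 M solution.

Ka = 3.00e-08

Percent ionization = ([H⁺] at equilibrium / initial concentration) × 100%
Percent ionization = 0.0341%

Let x = [H⁺]. Ka = x²/(C - x) ⇒ x² + (3.00e-08)x - (3.00e-08)(0.258) = 0. x = 8.7962e-05. Percent = (8.7962e-05/0.258) × 100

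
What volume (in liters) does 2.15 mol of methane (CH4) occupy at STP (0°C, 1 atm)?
At STP, 1 mol of gas occupies 22.4 L
Volume = 2.15 mol × 22.4 L/mol = 48.16 L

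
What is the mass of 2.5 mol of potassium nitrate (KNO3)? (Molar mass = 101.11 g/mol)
Mass = 2.5 mol × 101.11 g/mol = 252.8 g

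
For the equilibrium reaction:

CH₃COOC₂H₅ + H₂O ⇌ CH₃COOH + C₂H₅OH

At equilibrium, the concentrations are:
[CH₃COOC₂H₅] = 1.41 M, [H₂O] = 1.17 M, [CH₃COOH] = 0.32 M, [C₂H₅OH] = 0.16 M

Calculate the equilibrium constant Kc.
K_c = 0.0310

Kc = ([CH₃COOH] × [C₂H₅OH]) / ([CH₃COOC₂H₅] × [H₂O])
   = ((0.32)·(0.16)) / ((1.41)·(1.17))
   = 0.0512 / 1.6497 = 0.0310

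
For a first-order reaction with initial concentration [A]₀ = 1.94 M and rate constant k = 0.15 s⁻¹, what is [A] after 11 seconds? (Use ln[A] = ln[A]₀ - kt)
0.3726 M

ln[A] = ln[A]₀ - k·t = ln(1.94) - (0.15)·(11) = 0.6627 - 1.6500 = -0.9873
[A] = e^(-0.9873) = 0.3726 M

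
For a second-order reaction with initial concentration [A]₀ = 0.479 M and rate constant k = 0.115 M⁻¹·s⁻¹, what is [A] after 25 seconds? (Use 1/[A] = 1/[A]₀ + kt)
0.2015 M

1/[A] = 1/[A]₀ + k·t = 1/0.479 + (0.115)·(25) = 2.0877 + 2.8750 = 4.9627
[A] = 1/4.9627 = 0.2015 M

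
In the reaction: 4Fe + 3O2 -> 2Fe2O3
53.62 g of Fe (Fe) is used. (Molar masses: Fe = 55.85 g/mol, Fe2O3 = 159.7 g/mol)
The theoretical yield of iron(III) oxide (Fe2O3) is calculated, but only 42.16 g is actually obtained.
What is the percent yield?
Moles of Fe = 53.62 g ÷ 55.85 g/mol = 0.960072 mol
Mole ratio: 2 mol Fe2O3 / 4 mol Fe
Moles of Fe2O3 = 0.960072 × (2/4) = 0.480036 mol
Theoretical yield = 0.480036 mol × 159.7 g/mol = 76.662 g
Actual yield = 42.16 g
Percent yield = (42.16 / 76.662) × 100% = 55.0%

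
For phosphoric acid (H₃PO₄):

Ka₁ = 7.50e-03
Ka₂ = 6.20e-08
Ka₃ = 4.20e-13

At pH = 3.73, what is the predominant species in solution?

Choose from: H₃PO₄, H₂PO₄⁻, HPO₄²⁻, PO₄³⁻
H₂PO₄⁻

pKa1 = 2.12, pKa2 = 7.21, pKa3 = 12.38. Each pKa is the crossover between adjacent species; pH = 3.73 lies in the region where H₂PO₄⁻ predominates.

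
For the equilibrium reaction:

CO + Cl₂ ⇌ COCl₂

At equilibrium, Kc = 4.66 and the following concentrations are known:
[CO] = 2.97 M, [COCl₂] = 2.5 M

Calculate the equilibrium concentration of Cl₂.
[Cl₂] = 0.1806 M

Kc = ([COCl₂]) / ([CO] × [Cl₂]) = 4.66
[Cl₂]^1 = (product terms)/(Kc · other reactant terms) = 2.5 / (4.66 · 2.97) = 0.18063
[Cl₂] = 0.1806 M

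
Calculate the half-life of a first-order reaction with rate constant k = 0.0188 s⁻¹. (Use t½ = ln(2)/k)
36.87 s

t½ = ln(2)/k = 0.6931/0.0188 = 36.87 s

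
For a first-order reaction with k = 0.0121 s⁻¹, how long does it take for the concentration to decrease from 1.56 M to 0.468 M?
99.50 s

From ln[A] = ln[A]₀ - k·t: t = ln([A]₀/[A])/k = ln(1.56/0.468)/0.0121 = ln(3.3333)/0.0121 = 1.2040/0.0121 = 99.50 s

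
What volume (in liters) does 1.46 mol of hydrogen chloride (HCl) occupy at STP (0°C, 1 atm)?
At STP, 1 mol of gas occupies 22.4 L
Volume = 1.46 mol × 22.4 L/mol = 32.70 L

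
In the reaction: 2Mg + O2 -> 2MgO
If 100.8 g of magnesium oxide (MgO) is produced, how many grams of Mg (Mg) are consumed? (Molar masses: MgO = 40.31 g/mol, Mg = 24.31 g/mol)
Moles of MgO = 100.8 g ÷ 40.31 g/mol = 2.50062 mol
Mole ratio: 2 mol Mg / 2 mol MgO
Moles of Mg = 2.50062 × (2/2) = 2.50062 mol
Mass of Mg = 2.50062 mol × 24.31 g/mol = 60.79 g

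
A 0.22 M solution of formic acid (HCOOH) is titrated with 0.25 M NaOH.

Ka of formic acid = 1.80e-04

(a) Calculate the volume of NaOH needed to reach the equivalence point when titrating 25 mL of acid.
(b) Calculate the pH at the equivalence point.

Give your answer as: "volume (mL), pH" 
V = 22.0 mL, pH = 8.41

(a) At equivalence: moles acid = moles base.
moles acid = 0.22 × 0.025 = 0.0055 mol; V_NaOH = 0.0055/0.25 = 0.022 L = 22.0 mL.
(b) At equivalence, all acid → conjugate base A⁻ at [A⁻] = 0.0055/0.047 = 0.117 M.
Kb = Kw/Ka = 1.0e-14/1.80e-04 = 5.556e-11; [OH⁻] = √(Kb·[A⁻]) = 2.550e-06; pOH = 5.59; pH = 14 − pOH = 8.41.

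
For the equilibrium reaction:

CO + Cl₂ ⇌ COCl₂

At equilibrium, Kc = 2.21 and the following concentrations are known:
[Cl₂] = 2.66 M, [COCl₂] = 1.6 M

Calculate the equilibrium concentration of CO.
[CO] = 0.2722 M

Kc = ([COCl₂]) / ([CO] × [Cl₂]) = 2.21
[CO]^1 = (product terms)/(Kc · other reactant terms) = 1.6 / (2.21 · 2.66) = 0.27217
[CO] = 0.2722 M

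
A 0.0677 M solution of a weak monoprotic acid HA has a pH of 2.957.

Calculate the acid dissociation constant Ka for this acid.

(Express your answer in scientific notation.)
K_a = 1.83e-05

[H⁺] = 10^(−pH) = 10^(−2.957) = 1.104e-03 M. For HA ⇌ H⁺ + A⁻, Ka = x²/(C − x) = (1.104e-03)²/(0.0677 − 1.104e-03) = 1.83e-05.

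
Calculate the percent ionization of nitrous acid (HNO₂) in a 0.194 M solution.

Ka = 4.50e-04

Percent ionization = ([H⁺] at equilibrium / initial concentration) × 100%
Percent ionization = 4.7%

Let x = [H⁺]. Ka = x²/(C - x) ⇒ x² + (4.50e-04)x - (4.50e-04)(0.194) = 0. x = 9.1212e-03. Percent = (9.1212e-03/0.194) × 100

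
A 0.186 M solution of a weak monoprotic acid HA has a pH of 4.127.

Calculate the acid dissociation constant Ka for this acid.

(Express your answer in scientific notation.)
K_a = 3.00e-08

[H⁺] = 10^(−pH) = 10^(−4.127) = 7.464e-05 M. For HA ⇌ H⁺ + A⁻, Ka = x²/(C − x) = (7.464e-05)²/(0.186 − 7.464e-05) = 3.00e-08.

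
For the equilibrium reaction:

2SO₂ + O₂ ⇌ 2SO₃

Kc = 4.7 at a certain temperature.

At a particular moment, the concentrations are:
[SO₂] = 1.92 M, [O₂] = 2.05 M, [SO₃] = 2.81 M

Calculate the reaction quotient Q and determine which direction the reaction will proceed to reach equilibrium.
Q = 1.045, Q < K, reaction proceeds forward (toward products)

Q = ([SO₃]^2) / ([SO₂]^2 × [O₂])
  = ((2.81)^2) / ((1.92)^2·(2.05)) = 7.8961/7.5571 = 1.045
Since Q = 1.045 < Kc = 4.7, the reaction proceeds forward (toward products) to reach equilibrium.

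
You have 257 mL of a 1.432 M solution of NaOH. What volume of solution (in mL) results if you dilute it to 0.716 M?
Using M₁V₁ = M₂V₂:
1.432 × 257 = 0.716 × V₂
V₂ = (1.432 × 257) / 0.716 = 514 mL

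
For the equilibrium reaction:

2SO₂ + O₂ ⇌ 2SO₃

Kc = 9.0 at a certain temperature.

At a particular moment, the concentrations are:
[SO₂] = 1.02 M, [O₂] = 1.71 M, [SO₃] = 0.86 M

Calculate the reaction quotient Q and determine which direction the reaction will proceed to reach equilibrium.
Q = 0.416, Q < K, reaction proceeds forward (toward products)

Q = ([SO₃]^2) / ([SO₂]^2 × [O₂])
  = ((0.86)^2) / ((1.02)^2·(1.71)) = 0.7396/1.7791 = 0.4157
Since Q = 0.4157 < Kc = 9.0, the reaction proceeds forward (toward products) to reach equilibrium.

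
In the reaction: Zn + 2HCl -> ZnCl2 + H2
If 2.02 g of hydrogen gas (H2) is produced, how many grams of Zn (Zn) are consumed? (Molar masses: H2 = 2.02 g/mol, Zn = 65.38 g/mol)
Moles of H2 = 2.02 g ÷ 2.02 g/mol = 1 mol
Mole ratio: 1 mol Zn / 1 mol H2
Moles of Zn = 1 × (1/1) = 1 mol
Mass of Zn = 1 mol × 65.38 g/mol = 65.38 g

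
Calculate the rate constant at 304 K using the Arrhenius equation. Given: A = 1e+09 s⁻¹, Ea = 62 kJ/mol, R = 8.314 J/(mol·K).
2.22e-02 s⁻¹

k = A·exp(-Ea/(R·T)) = 1e+09·exp(-62000/(8.314·304)) = 1e+09·exp(-24.5306) = 1e+09·2.2207e-11 = 2.22e-02 s⁻¹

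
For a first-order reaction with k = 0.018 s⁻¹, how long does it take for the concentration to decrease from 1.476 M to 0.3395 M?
81.65 s

From ln[A] = ln[A]₀ - k·t: t = ln([A]₀/[A])/k = ln(1.476/0.3395)/0.018 = ln(4.3476)/0.018 = 1.4696/0.018 = 81.65 s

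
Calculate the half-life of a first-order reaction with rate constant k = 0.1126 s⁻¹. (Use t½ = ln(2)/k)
6.16 s

t½ = ln(2)/k = 0.6931/0.1126 = 6.16 s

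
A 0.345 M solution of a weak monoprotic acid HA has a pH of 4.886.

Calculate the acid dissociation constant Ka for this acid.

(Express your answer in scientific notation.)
K_a = 4.90e-10

[H⁺] = 10^(−pH) = 10^(−4.886) = 1.300e-05 M. For HA ⇌ H⁺ + A⁻, Ka = x²/(C − x) = (1.300e-05)²/(0.345 − 1.300e-05) = 4.90e-10.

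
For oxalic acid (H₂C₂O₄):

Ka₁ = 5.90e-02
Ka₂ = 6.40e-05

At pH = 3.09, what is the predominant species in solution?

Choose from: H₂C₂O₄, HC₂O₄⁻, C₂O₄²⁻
HC₂O₄⁻

pKa1 = 1.23, pKa2 = 4.19. Each pKa is the crossover between adjacent species; pH = 3.09 lies in the region where HC₂O₄⁻ predominates.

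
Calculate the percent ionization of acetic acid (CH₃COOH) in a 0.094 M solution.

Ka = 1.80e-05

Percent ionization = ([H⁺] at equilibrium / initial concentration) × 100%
Percent ionization = 1.37%

Let x = [H⁺]. Ka = x²/(C - x) ⇒ x² + (1.80e-05)x - (1.80e-05)(0.094) = 0. x = 1.2918e-03. Percent = (1.2918e-03/0.094) × 100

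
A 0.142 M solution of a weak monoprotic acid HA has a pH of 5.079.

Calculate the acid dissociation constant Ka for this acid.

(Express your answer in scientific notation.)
K_a = 4.89e-10

[H⁺] = 10^(−pH) = 10^(−5.079) = 8.337e-06 M. For HA ⇌ H⁺ + A⁻, Ka = x²/(C − x) = (8.337e-06)²/(0.142 − 8.337e-06) = 4.89e-10.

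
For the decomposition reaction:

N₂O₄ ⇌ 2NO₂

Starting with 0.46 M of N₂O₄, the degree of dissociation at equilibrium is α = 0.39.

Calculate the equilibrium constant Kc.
K_c = 0.4588

x = α·[A]₀ = 0.39 × 0.46 = 0.1794 M dissociated.
At eq: [N₂O₄] = 0.46 − 0.1794 = 0.2806 M; [NO₂] = 2x = 0.3588 M.
Kc = [NO₂]²/[N₂O₄] = (0.3588)²/0.2806 = 0.4588.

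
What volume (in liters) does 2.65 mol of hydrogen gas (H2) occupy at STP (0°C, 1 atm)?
At STP, 1 mol of gas occupies 22.4 L
Volume = 2.65 mol × 22.4 L/mol = 59.36 L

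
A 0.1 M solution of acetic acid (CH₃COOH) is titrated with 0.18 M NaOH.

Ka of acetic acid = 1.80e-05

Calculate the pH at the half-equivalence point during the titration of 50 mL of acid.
pH = pKa = 4.74

At the half-equivalence point, [HA] = [A⁻], so by Henderson–Hasselbalch pH = pKa + log(1) = pKa.
pKa = −log(1.80e-05) = 4.74.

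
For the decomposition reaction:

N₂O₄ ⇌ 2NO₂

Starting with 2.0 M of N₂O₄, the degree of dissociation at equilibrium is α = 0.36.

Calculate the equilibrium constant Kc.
K_c = 1.6200

x = α·[A]₀ = 0.36 × 2.0 = 0.72 M dissociated.
At eq: [N₂O₄] = 2.0 − 0.72 = 1.28 M; [NO₂] = 2x = 1.44 M.
Kc = [NO₂]²/[N₂O₄] = (1.44)²/1.28 = 1.62.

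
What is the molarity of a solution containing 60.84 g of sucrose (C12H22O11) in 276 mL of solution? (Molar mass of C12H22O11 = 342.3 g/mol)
Moles of C12H22O11 = 60.84 g ÷ 342.3 g/mol = 0.177739 mol
Volume = 276 mL = 0.276 L
Molarity = 0.177739 mol ÷ 0.276 L = 0.644 M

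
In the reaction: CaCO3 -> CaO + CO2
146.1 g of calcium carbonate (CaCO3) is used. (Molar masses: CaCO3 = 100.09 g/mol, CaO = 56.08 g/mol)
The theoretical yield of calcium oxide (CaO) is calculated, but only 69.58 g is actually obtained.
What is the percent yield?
Moles of CaCO3 = 146.1 g ÷ 100.09 g/mol = 1.45969 mol
Mole ratio: 1 mol CaO / 1 mol CaCO3
Moles of CaO = 1.45969 × (1/1) = 1.45969 mol
Theoretical yield = 1.45969 mol × 56.08 g/mol = 81.859 g
Actual yield = 69.58 g
Percent yield = (69.58 / 81.859) × 100% = 85.0%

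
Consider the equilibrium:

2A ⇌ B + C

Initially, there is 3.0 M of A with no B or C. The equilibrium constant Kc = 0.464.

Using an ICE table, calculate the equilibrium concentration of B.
[B] = 0.865 M

ICE: [A] = 3.0 − 2x, [B] = [C] = x.
Kc = x²/(3.0 − 2x)² = 0.464 ⇒ √Kc = x/(3.0 − 2x).
x = √0.464·3.0/(1 + 2√0.464) = 0.68118·3.0/2.3624 = 0.86504.
[B] = x = 0.865 M.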